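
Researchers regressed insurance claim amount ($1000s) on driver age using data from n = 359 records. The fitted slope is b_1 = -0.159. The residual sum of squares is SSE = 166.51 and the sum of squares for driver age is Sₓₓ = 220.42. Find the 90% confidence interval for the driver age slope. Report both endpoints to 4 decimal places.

MSE = SSE/(n − 2) = 166.51/357 = 0.466415.
SE(b_1) = √(MSE/Sₓₓ) = √(0.466415/220.42) = 0.0460003.
df = n − 2 = 357.
t* = t_{0.05, 357} = 1.649133.
Margin = t* × SE = 1.649133 × 0.0460003 = 0.075861.
CI: -0.159 ± 0.075861 → (-0.2349, -0.0831).
With 90% confidence, each one-unit increase in driver age is associated with a change of between -0.2349 and -0.0831 $1000s in insurance claim amount.

(-0.2349, -0.0831)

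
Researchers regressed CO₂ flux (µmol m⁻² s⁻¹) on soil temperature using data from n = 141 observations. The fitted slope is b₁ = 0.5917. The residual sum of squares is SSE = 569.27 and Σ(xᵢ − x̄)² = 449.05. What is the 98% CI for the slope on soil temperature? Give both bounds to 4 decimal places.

MSE = SSE/(n − 2) = 569.27/139 = 4.09547.
SE(b₁) = √(MSE/Sₓₓ) = √(4.09547/449.05) = 0.0955002.
df = n − 2 = 139.
t* = t_{0.01, 139} = 2.353474.
Margin = t* × SE = 2.353474 × 0.0955002 = 0.224757.
CI: 0.5917 ± 0.224757 → (0.3669, 0.8165).
With 98% confidence, each one-unit increase in soil temperature is associated with a change of between 0.3669 and 0.8165 µmol m⁻² s⁻¹ in CO₂ flux.

(0.3669, 0.8165)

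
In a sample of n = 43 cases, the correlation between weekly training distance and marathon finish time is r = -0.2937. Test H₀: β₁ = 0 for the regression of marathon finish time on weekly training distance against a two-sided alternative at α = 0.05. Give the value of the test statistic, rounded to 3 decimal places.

t = r·√(n − 2)/√(1 − r²) = -0.2937·√41/√0.91374 = -1.967.
df = n − 2 = 41.
Two-sided p ≈ 0.0559, which is ≥ 0.05, so fail to reject H₀.
The data do not give significant evidence of a linear association between weekly training distance and marathon finish time.

t = -1.967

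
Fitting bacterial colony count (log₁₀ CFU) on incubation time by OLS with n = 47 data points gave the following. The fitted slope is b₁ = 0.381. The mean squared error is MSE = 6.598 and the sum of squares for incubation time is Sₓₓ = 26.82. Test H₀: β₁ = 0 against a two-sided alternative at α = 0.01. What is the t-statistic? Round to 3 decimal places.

SE(b₁) = √(MSE/Sₓₓ) = √(6.598/26.82) = 0.495994.
t = 0.381 / 0.495994 = 0.768.
df = n − 2 = 45.
Two-sided p ≈ 0.4464, which is ≥ 0.01, so fail to reject H₀.
The data do not give significant evidence of an association between incubation time and bacterial colony count.

t = 0.768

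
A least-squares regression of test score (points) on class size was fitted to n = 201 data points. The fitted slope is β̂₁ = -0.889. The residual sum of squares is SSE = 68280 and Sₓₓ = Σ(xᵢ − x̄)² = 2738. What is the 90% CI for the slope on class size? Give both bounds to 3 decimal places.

MSE = SSE/(n − 2) = 68280/199 = 343.116.
SE(β̂₁) = √(MSE/Sₓₓ) = √(343.116/2738) = 0.354.
df = n − 2 = 199.
t* = t_{0.05, 199} = 1.652547.
Margin = t* × SE = 1.652547 × 0.354 = 0.58500.
CI: -0.889 ± 0.58500 → (-1.474, -0.304).
With 90% confidence, each one-unit increase in class size is associated with a change of between -1.474 and -0.304 points in test score.

(-1.474, -0.304)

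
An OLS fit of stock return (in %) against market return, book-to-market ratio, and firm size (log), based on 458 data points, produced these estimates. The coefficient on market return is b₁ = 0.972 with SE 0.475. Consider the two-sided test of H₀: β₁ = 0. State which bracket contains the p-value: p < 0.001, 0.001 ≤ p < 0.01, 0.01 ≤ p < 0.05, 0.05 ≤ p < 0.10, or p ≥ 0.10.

0.01 ≤ p < 0.05

t = 0.972 / 0.475 = 2.046.
df = n − k − 1 = 458 − 3 − 1 = 454.
Two-sided p = 2·P(T_{454} > |t|) ≈ 0.0413.
So 0.01 ≤ p < 0.05.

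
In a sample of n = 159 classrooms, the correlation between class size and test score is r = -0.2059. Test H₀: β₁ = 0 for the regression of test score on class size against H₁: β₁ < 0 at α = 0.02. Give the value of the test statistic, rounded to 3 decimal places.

t = r·√(n − 2)/√(1 − r²) = -0.2059·√157/√0.957605 = -2.636.
df = n − 2 = 157.
One-sided p ≈ 0.0046, which is < 0.02, so reject H₀.
There is evidence of a linear association between class size and test score.

t = -2.636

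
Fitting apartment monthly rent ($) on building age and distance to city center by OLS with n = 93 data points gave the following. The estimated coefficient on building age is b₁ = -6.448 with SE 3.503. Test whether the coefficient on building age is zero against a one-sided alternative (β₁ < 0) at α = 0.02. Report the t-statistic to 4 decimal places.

H₀: β₁ = 0 vs H₁: β₁ < 0.
t = (b₁ − β₁⁰)/SE = -6.448 / 3.503 = -1.8407.
df = n − k − 1 = 93 − 2 − 1 = 90.
One-sided p ≈ 0.0345, which is ≥ 0.02, so fail to reject H₀.
The data do not give significant evidence that the true slope on building age is negative, holding the other predictors fixed.

t = -1.8407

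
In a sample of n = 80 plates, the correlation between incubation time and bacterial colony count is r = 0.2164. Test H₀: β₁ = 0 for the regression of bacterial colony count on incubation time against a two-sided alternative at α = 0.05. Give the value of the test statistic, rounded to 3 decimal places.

t = r·√(n − 2)/√(1 − r²) = 0.2164·√78/√0.953171 = 1.958.
df = n − 2 = 78.
Two-sided p ≈ 0.0539, which is ≥ 0.05, so fail to reject H₀.
The data do not give significant evidence of a linear association between incubation time and bacterial colony count.

t = 1.958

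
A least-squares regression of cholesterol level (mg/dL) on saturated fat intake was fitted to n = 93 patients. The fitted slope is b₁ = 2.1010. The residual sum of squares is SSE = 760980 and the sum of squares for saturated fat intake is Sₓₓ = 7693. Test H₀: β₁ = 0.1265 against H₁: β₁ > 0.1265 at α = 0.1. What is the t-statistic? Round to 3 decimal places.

MSE = SSE/(n − 2) = 760980/91 = 8362.42.
SE(b₁) = √(MSE/Sₓₓ) = √(8362.42/7693) = 1.0426.
t = (2.1010 − 0.1265) / 1.0426 = 1.894.
df = n − 2 = 91.
One-sided p ≈ 0.0307, which is < 0.1, so reject H₀.
There is evidence that the true slope on saturated fat intake exceeds 0.1265 mg/dL per unit.

t = 1.894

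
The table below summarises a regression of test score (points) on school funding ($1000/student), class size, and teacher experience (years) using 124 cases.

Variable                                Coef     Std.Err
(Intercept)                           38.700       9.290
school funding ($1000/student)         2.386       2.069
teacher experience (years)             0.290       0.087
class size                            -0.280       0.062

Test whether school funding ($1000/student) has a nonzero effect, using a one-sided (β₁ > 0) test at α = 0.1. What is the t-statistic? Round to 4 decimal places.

Read off: b = 2.386, SE = 2.069 for school funding ($1000/student).
H₀: β₁ = 0 vs H₁: β₁ > 0.
t = 2.386 / 2.069 = 1.1532.
df = n − k − 1 = 124 − 3 − 1 = 120.
One-sided p ≈ 0.1256, which is ≥ 0.1, so fail to reject H₀.
The data do not give significant evidence that the true slope on school funding ($1000/student) is positive, holding the other predictors fixed.

t = 1.1532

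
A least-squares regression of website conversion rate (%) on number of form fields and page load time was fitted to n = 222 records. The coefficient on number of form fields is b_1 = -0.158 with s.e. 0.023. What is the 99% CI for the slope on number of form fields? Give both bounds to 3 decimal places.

(-0.218, -0.098)

df = n − k − 1 = 222 − 2 − 1 = 219.
t* = t_{0.005, 219} = 2.598465.
Margin = t* × SE = 2.598465 × 0.023 = 0.05976.
CI: -0.158 ± 0.05976 → (-0.218, -0.098).
With 99% confidence, each one-unit increase in number of form fields is associated with a change of between -0.218 and -0.098 % in website conversion rate, holding the other predictors fixed.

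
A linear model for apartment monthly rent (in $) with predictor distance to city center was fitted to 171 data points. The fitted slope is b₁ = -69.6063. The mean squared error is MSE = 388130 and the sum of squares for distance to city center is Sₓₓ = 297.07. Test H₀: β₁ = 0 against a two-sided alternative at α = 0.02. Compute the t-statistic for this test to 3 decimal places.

SE(b₁) = √(MSE/Sₓₓ) = √(388130/297.07) = 36.1459.
t = -69.6063 / 36.1459 = -1.926.
df = n − 2 = 169.
Two-sided p ≈ 0.0558, which is ≥ 0.02, so fail to reject H₀.
The data do not give significant evidence of an association between distance to city center and apartment monthly rent.

t = -1.926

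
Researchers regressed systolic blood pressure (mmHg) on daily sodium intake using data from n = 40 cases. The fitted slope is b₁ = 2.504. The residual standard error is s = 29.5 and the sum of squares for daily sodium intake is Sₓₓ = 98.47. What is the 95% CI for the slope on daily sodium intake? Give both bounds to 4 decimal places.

SE(b₁) = s/√Sₓₓ = 29.5/√98.47 = 2.97283.
df = n − 2 = 38.
t* = t_{0.025, 38} = 2.024394.
Margin = t* × SE = 2.024394 × 2.97283 = 6.018179.
CI: 2.504 ± 6.018179 → (-3.5142, 8.5222).
With 95% confidence, each one-unit increase in daily sodium intake is associated with a change of between -3.5142 and 8.5222 mmHg in systolic blood pressure.

(-3.5142, 8.5222)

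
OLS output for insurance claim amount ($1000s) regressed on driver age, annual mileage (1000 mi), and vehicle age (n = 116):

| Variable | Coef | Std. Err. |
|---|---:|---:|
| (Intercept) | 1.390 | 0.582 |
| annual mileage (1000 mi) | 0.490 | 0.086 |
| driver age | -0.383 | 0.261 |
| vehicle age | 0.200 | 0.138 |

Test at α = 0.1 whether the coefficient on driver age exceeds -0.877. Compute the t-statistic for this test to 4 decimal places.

Read off: b = -0.383, SE = 0.261 for driver age.
H₀: β₁ = -0.877 vs H₁: β₁ > -0.877.
t = (-0.383 − (-0.877)) / 0.261 = 1.8927.
df = n − k − 1 = 116 − 3 − 1 = 112.
One-sided p ≈ 0.0305, which is < 0.1, so reject H₀.
There is evidence that the true slope on driver age exceeds -0.877 $1000s per unit, holding the other predictors fixed.

t = 1.8927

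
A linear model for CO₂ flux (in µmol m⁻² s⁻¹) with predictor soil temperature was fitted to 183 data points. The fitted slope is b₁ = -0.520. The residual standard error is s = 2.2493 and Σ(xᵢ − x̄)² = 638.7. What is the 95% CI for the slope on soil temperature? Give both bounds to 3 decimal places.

SE(b₁) = s/√Sₓₓ = 2.2493/√638.7 = 0.0890018.
df = n − 2 = 181.
t* = t_{0.025, 181} = 1.973157.
Margin = t* × SE = 1.973157 × 0.0890018 = 0.17561.
CI: -0.520 ± 0.17561 → (-0.696, -0.344).
With 95% confidence, each one-unit increase in soil temperature is associated with a change of between -0.696 and -0.344 µmol m⁻² s⁻¹ in CO₂ flux.

(-0.696, -0.344)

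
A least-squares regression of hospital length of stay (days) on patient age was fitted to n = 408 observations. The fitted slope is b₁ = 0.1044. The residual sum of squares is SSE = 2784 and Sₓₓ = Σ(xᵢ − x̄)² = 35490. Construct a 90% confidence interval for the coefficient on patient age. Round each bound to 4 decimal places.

(0.0815, 0.1273)

MSE = SSE/(n − 2) = 2784/406 = 6.85714.
SE(b₁) = √(MSE/Sₓₓ) = √(6.85714/35490) = 0.0139001.
df = n − 2 = 406.
t* = t_{0.05, 406} = 1.648615.
Margin = t* × SE = 1.648615 × 0.0139001 = 0.022916.
CI: 0.1044 ± 0.022916 → (0.0815, 0.1273).
With 90% confidence, each one-unit increase in patient age is associated with a change of between 0.0815 and 0.1273 days in hospital length of stay.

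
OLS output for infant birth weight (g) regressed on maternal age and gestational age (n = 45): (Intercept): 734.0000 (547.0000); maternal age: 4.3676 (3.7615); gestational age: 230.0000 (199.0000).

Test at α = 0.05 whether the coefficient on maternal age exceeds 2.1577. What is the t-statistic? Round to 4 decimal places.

t = 0.5875

Read off: b = 4.3676, SE = 3.7615 for maternal age.
H₀: β₁ = 2.1577 vs H₁: β₁ > 2.1577.
t = (4.3676 − 2.1577) / 3.7615 = 0.5875.
df = n − k − 1 = 45 − 2 − 1 = 42.
One-sided p ≈ 0.2800, which is ≥ 0.05, so fail to reject H₀.
The data do not give significant evidence that the true slope on maternal age exceeds 2.1577 g per unit, holding the other predictors fixed.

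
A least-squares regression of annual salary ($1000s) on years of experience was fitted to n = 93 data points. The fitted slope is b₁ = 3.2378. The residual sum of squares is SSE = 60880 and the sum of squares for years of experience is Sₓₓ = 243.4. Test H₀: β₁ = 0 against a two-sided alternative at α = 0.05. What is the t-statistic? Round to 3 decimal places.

t = 1.953

MSE = SSE/(n − 2) = 60880/91 = 669.011.
SE(b₁) = √(MSE/Sₓₓ) = √(669.011/243.4) = 1.65789.
t = 3.2378 / 1.65789 = 1.953.
df = n − 2 = 91.
Two-sided p ≈ 0.0539, which is ≥ 0.05, so fail to reject H₀.
The data do not give significant evidence of an association between years of experience and annual salary.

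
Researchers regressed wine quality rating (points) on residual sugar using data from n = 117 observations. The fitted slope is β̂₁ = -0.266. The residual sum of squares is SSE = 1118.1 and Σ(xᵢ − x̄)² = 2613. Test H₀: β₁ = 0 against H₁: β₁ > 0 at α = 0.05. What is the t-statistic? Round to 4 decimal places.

MSE = SSE/(n − 2) = 1118.1/115 = 9.72261.
SE(β̂₁) = √(MSE/Sₓₓ) = √(9.72261/2613) = 0.0609989.
t = -0.266 / 0.0609989 = -4.3607.
df = n − 2 = 115.
One-sided p ≈ 1.0000, which is ≥ 0.05, so fail to reject H₀.
The data do not give significant evidence that the true slope on residual sugar is positive.

t = -4.3607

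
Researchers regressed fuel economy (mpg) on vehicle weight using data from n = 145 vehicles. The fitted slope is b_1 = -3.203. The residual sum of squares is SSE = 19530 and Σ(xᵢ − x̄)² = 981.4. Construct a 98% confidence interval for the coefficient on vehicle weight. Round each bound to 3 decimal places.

(-4.081, -2.325)

MSE = SSE/(n − 2) = 19530/143 = 136.573.
SE(b_1) = √(MSE/Sₓₓ) = √(136.573/981.4) = 0.373044.
df = n − 2 = 143.
t* = t_{0.01, 143} = 2.352707.
Margin = t* × SE = 2.352707 × 0.373044 = 0.87766.
CI: -3.203 ± 0.87766 → (-4.081, -2.325).
With 98% confidence, each one-unit increase in vehicle weight is associated with a change of between -4.081 and -2.325 mpg in fuel economy.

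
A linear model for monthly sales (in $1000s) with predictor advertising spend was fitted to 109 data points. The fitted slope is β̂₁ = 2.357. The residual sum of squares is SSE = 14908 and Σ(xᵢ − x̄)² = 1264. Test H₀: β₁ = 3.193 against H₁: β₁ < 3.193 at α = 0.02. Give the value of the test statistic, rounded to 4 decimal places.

t = -2.5180

MSE = SSE/(n − 2) = 14908/107 = 139.327.
SE(β̂₁) = √(MSE/Sₓₓ) = √(139.327/1264) = 0.332005.
t = (2.357 − 3.193) / 0.332005 = -2.5180.
df = n − 2 = 107.
One-sided p ≈ 0.0066, which is < 0.02, so reject H₀.
There is evidence that the true slope on advertising spend is below 3.193 $1000s per unit.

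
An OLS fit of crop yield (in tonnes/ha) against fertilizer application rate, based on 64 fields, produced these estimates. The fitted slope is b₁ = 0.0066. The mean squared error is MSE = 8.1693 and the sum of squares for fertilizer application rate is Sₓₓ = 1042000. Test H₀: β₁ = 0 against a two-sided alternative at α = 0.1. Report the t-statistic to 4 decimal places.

t = 2.3571

SE(b₁) = √(MSE/Sₓₓ) = √(8.1693/1042000) = 0.0028.
t = 0.0066 / 0.0028 = 2.3571.
df = n − 2 = 62.
Two-sided p ≈ 0.0216, which is < 0.1, so reject H₀.
There is evidence that fertilizer application rate is associated with crop yield.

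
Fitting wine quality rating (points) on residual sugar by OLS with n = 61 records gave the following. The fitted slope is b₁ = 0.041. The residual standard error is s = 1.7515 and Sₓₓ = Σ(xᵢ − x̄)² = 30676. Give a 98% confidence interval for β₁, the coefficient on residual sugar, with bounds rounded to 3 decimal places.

(0.017, 0.065)

SE(b₁) = s/√Sₓₓ = 1.7515/√30676 = 0.0100002.
df = n − 2 = 59.
t* = t_{0.01, 59} = 2.391229.
Margin = t* × SE = 2.391229 × 0.0100002 = 0.02391.
CI: 0.041 ± 0.02391 → (0.017, 0.065).
With 98% confidence, each one-unit increase in residual sugar is associated with a change of between 0.017 and 0.065 points in wine quality rating.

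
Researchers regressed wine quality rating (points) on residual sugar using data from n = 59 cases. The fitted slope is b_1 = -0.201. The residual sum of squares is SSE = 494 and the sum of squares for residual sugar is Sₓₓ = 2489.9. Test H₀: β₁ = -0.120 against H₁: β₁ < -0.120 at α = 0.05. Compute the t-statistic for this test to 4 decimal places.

t = -1.3729

MSE = SSE/(n − 2) = 494/57 = 8.66667.
SE(b_1) = √(MSE/Sₓₓ) = √(8.66667/2489.9) = 0.0589977.
t = (-0.201 − (-0.120)) / 0.0589977 = -1.3729.
df = n − 2 = 57.
One-sided p ≈ 0.0876, which is ≥ 0.05, so fail to reject H₀.
The data do not give significant evidence that the true slope on residual sugar is below -0.120 points per unit.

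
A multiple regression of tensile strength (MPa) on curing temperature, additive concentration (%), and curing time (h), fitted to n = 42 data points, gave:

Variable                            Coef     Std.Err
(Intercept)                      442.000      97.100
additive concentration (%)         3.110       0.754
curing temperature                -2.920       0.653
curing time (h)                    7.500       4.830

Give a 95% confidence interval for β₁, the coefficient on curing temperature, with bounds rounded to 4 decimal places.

Read off: b = -2.920, SE = 0.653 for curing temperature.
df = n − k − 1 = 42 − 3 − 1 = 38.
t* = t_{0.025, 38} = 2.024394.
Margin = t* × SE = 2.024394 × 0.653 = 1.321929.
CI: -2.920 ± 1.321929 → (-4.2419, -1.5981).

(-4.2419, -1.5981)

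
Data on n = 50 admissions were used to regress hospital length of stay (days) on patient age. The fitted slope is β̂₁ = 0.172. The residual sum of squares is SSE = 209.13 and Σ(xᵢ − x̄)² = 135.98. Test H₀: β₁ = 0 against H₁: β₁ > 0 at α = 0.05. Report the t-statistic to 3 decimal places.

MSE = SSE/(n − 2) = 209.13/48 = 4.35687.
SE(β̂₁) = √(MSE/Sₓₓ) = √(4.35687/135.98) = 0.178999.
t = 0.172 / 0.178999 = 0.961.
df = n − 2 = 48.
One-sided p ≈ 0.1707, which is ≥ 0.05, so fail to reject H₀.
The data do not give significant evidence that the true slope on patient age is positive.

t = 0.961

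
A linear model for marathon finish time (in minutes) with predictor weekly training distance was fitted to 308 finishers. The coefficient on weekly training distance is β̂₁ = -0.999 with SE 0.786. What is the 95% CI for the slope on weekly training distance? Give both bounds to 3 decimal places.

(-2.546, 0.548)

df = n − 2 = 308 − 2 = 306.
t* = t_{0.025, 306} = 1.967747.
Margin = t* × SE = 1.967747 × 0.786 = 1.54665.
CI: -0.999 ± 1.54665 → (-2.546, 0.548).
With 95% confidence, each one-unit increase in weekly training distance is associated with a change of between -2.546 and 0.548 minutes in marathon finish time.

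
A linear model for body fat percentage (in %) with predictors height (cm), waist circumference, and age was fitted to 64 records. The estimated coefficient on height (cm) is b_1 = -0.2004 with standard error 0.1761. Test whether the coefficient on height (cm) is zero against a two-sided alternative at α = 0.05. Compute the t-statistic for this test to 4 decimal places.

H₀: β₁ = 0 vs H₁: β₁ ≠ 0.
t = (b_1 − β₁⁰)/SE = -0.2004 / 0.1761 = -1.1380.
df = n − k − 1 = 64 − 3 − 1 = 60.
Two-sided p ≈ 0.2596, which is ≥ 0.05, so fail to reject H₀.
The data do not give significant evidence of an association between height (cm) and body fat percentage, after adjusting for the other predictors.

t = -1.1380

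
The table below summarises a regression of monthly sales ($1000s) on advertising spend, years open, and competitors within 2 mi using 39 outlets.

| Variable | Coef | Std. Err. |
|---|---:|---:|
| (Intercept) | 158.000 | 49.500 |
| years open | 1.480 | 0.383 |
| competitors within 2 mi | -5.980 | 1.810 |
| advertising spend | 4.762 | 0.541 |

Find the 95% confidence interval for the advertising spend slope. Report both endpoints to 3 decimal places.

Read off: b = 4.762, SE = 0.541 for advertising spend.
df = n − k − 1 = 39 − 3 − 1 = 35.
t* = t_{0.025, 35} = 2.030108.
Margin = t* × SE = 2.030108 × 0.541 = 1.09829.
CI: 4.762 ± 1.09829 → (3.664, 5.860).

(3.664, 5.860)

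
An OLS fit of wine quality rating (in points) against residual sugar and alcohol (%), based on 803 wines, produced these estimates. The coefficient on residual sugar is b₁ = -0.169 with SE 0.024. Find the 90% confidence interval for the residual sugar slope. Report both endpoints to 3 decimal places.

(-0.209, -0.129)

df = n − k − 1 = 803 − 2 − 1 = 800.
t* = t_{0.05, 800} = 1.646761.
Margin = t* × SE = 1.646761 × 0.024 = 0.03952.
CI: -0.169 ± 0.03952 → (-0.209, -0.129).
With 90% confidence, each one-unit increase in residual sugar is associated with a change of between -0.209 and -0.129 points in wine quality rating, holding the other predictors fixed.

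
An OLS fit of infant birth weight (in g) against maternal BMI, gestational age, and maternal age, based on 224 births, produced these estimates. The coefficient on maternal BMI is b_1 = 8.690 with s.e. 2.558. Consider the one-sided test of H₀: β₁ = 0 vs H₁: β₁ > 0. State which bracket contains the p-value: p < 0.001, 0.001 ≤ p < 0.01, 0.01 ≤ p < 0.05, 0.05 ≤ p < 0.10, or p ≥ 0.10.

t = 8.690 / 2.558 = 3.397.
df = n − k − 1 = 224 − 3 − 1 = 220.
One-sided p = P(T_{220} > t) ≈ 0.0004.
So p < 0.001.

p < 0.001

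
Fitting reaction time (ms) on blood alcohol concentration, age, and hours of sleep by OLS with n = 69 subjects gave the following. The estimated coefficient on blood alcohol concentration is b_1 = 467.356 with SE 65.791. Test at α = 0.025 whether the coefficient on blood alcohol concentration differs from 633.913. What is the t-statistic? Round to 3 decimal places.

H₀: β₁ = 633.913 vs H₁: β₁ ≠ 633.913.
t = (b_1 − β₁⁰)/SE = (467.356 − 633.913) / 65.791 = -2.532.
df = n − k − 1 = 69 − 3 − 1 = 65.
Two-sided p ≈ 0.0138, which is < 0.025, so reject H₀.
There is evidence that the true slope on blood alcohol concentration differs from 633.913 ms per unit, holding the other predictors fixed.

t = -2.532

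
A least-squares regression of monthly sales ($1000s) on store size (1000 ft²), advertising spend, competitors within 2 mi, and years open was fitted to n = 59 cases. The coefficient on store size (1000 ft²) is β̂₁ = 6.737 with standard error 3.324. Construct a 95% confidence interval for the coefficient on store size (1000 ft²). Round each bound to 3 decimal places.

(0.073, 13.401)

df = n − k − 1 = 59 − 4 − 1 = 54.
t* = t_{0.025, 54} = 2.004879.
Margin = t* × SE = 2.004879 × 3.324 = 6.66422.
CI: 6.737 ± 6.66422 → (0.073, 13.401).
With 95% confidence, each one-unit increase in store size (1000 ft²) is associated with a change of between 0.073 and 13.401 $1000s in monthly sales, holding the other predictors fixed.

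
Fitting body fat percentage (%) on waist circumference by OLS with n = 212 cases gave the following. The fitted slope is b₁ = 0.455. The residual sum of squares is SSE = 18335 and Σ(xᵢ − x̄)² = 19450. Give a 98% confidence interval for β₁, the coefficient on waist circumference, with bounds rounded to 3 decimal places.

MSE = SSE/(n − 2) = 18335/210 = 87.3095.
SE(b₁) = √(MSE/Sₓₓ) = √(87.3095/19450) = 0.0669994.
df = n − 2 = 210.
t* = t_{0.01, 210} = 2.344236.
Margin = t* × SE = 2.344236 × 0.0669994 = 0.15706.
CI: 0.455 ± 0.15706 → (0.298, 0.612).
With 98% confidence, each one-unit increase in waist circumference is associated with a change of between 0.298 and 0.612 % in body fat percentage.

(0.298, 0.612)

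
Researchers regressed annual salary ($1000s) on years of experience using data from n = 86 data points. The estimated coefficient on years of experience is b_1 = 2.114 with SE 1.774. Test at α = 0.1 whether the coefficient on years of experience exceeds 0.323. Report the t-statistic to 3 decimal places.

H₀: β₁ = 0.323 vs H₁: β₁ > 0.323.
t = (b_1 − β₁⁰)/SE = (2.114 − 0.323) / 1.774 = 1.010.
df = n − 2 = 86 − 2 = 84.
One-sided p ≈ 0.1578, which is ≥ 0.1, so fail to reject H₀.
The data do not give significant evidence that the true slope on years of experience exceeds 0.323 $1000s per unit.

t = 1.010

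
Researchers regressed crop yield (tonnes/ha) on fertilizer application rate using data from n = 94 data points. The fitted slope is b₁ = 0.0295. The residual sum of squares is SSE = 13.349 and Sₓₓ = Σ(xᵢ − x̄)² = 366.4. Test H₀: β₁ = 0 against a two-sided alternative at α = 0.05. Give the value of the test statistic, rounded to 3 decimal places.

MSE = SSE/(n − 2) = 13.349/92 = 0.145098.
SE(b₁) = √(MSE/Sₓₓ) = √(0.145098/366.4) = 0.0199.
t = 0.0295 / 0.0199 = 1.482.
df = n − 2 = 92.
Two-sided p ≈ 0.1416, which is ≥ 0.05, so fail to reject H₀.
The data do not give significant evidence of an association between fertilizer application rate and crop yield.

t = 1.482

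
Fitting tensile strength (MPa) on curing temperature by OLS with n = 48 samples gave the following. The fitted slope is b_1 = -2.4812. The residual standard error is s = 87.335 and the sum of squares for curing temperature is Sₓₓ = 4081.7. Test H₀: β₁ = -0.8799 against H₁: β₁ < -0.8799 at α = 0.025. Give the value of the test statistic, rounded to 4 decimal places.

t = -1.1714

SE(b_1) = s/√Sₓₓ = 87.335/√4081.7 = 1.367.
t = (-2.4812 − (-0.8799)) / 1.367 = -1.1714.
df = n − 2 = 46.
One-sided p ≈ 0.1237, which is ≥ 0.025, so fail to reject H₀.
The data do not give significant evidence that the true slope on curing temperature is below -0.8799 MPa per unit.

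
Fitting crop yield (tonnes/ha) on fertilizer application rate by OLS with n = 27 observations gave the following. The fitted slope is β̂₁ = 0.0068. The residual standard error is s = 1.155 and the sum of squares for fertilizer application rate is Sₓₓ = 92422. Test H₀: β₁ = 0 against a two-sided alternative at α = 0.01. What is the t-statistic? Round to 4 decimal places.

t = 1.7898

SE(β̂₁) = s/√Sₓₓ = 1.155/√92422 = 0.00379922.
t = 0.0068 / 0.00379922 = 1.7898.
df = n − 2 = 25.
Two-sided p ≈ 0.0856, which is ≥ 0.01, so fail to reject H₀.
The data do not give significant evidence of an association between fertilizer application rate and crop yield.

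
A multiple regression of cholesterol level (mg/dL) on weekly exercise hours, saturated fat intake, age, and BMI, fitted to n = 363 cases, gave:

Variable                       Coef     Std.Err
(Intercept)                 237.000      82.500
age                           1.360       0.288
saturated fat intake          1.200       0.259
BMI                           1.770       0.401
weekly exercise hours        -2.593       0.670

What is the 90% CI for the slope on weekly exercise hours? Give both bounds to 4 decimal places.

(-3.6979, -1.4881)

Read off: b = -2.593, SE = 0.670 for weekly exercise hours.
df = n − k − 1 = 363 − 4 − 1 = 358.
t* = t_{0.05, 358} = 1.649121.
Margin = t* × SE = 1.649121 × 0.670 = 1.104911.
CI: -2.593 ± 1.104911 → (-3.6979, -1.4881).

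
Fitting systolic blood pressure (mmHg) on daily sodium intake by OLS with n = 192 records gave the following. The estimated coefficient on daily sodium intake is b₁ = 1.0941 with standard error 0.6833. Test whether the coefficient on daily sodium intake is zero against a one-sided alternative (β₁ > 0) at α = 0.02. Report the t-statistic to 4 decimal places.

t = 1.6012

H₀: β₁ = 0 vs H₁: β₁ > 0.
t = (b₁ − β₁⁰)/SE = 1.0941 / 0.6833 = 1.6012.
df = n − 2 = 192 − 2 = 190.
One-sided p ≈ 0.0555, which is ≥ 0.02, so fail to reject H₀.
The data do not give significant evidence that the true slope on daily sodium intake is positive.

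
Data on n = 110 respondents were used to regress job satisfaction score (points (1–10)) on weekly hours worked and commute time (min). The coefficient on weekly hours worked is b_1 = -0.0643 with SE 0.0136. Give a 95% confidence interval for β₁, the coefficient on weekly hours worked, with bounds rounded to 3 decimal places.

(-0.091, -0.037)

df = n − k − 1 = 110 − 2 − 1 = 107.
t* = t_{0.025, 107} = 1.982383.
Margin = t* × SE = 1.982383 × 0.0136 = 0.02696.
CI: -0.0643 ± 0.02696 → (-0.091, -0.037).
With 95% confidence, each one-unit increase in weekly hours worked is associated with a change of between -0.091 and -0.037 points (1–10) in job satisfaction score, holding the other predictors fixed.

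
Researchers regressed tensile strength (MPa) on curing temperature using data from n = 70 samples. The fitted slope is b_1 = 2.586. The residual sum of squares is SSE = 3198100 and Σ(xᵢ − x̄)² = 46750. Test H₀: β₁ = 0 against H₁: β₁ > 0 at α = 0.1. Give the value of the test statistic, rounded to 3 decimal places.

t = 2.578

MSE = SSE/(n − 2) = 3198100/68 = 47030.9.
SE(b_1) = √(MSE/Sₓₓ) = √(47030.9/46750) = 1.003.
t = 2.586 / 1.003 = 2.578.
df = n − 2 = 68.
One-sided p ≈ 0.0060, which is < 0.1, so reject H₀.
There is evidence that the true slope on curing temperature is positive.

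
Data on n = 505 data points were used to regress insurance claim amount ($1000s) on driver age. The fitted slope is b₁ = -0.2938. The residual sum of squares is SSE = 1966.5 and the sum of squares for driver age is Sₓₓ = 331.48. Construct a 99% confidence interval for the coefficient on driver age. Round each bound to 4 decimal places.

MSE = SSE/(n − 2) = 1966.5/503 = 3.90954.
SE(b₁) = √(MSE/Sₓₓ) = √(3.90954/331.48) = 0.108601.
df = n − 2 = 503.
t* = t_{0.005, 503} = 2.585639.
Margin = t* × SE = 2.585639 × 0.108601 = 0.280803.
CI: -0.2938 ± 0.280803 → (-0.5746, -0.0130).
With 99% confidence, each one-unit increase in driver age is associated with a change of between -0.5746 and -0.0130 $1000s in insurance claim amount.

(-0.5746, -0.0130)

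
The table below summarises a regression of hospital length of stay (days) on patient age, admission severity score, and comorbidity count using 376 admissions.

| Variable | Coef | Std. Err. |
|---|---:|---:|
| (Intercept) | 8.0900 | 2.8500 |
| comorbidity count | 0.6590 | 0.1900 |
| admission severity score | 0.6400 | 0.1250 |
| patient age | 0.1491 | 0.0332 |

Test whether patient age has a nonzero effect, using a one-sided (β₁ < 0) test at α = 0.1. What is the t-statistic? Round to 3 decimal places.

Read off: b = 0.1491, SE = 0.0332 for patient age.
H₀: β₁ = 0 vs H₁: β₁ < 0.
t = 0.1491 / 0.0332 = 4.491.
df = n − k − 1 = 376 − 3 − 1 = 372.
One-sided p ≈ 1.0000, which is ≥ 0.1, so fail to reject H₀.
The data do not give significant evidence that the true slope on patient age is negative, holding the other predictors fixed.

t = 4.491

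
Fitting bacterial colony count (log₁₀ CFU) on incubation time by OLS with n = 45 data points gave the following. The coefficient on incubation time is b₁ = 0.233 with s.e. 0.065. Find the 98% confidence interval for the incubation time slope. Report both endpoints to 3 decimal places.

(0.076, 0.390)

df = n − 2 = 45 − 2 = 43.
t* = t_{0.01, 43} = 2.41625.
Margin = t* × SE = 2.41625 × 0.065 = 0.15706.
CI: 0.233 ± 0.15706 → (0.076, 0.390).
With 98% confidence, each one-unit increase in incubation time is associated with a change of between 0.076 and 0.390 log₁₀ CFU in bacterial colony count.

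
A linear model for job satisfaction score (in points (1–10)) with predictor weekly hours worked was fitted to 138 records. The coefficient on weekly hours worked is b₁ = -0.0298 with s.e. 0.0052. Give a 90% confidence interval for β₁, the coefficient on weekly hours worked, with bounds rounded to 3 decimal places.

df = n − 2 = 138 − 2 = 136.
t* = t_{0.05, 136} = 1.656135.
Margin = t* × SE = 1.656135 × 0.0052 = 0.00861.
CI: -0.0298 ± 0.00861 → (-0.038, -0.021).
With 90% confidence, each one-unit increase in weekly hours worked is associated with a change of between -0.038 and -0.021 points (1–10) in job satisfaction score.

(-0.038, -0.021)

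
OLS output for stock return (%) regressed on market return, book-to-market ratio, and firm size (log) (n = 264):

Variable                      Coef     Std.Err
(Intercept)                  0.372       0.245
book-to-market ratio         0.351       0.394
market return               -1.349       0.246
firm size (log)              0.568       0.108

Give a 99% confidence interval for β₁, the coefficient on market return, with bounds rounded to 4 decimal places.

(-1.9873, -0.7107)

Read off: b = -1.349, SE = 0.246 for market return.
df = n − k − 1 = 264 − 3 − 1 = 260.
t* = t_{0.005, 260} = 2.59487.
Margin = t* × SE = 2.59487 × 0.246 = 0.638338.
CI: -1.349 ± 0.638338 → (-1.9873, -0.7107).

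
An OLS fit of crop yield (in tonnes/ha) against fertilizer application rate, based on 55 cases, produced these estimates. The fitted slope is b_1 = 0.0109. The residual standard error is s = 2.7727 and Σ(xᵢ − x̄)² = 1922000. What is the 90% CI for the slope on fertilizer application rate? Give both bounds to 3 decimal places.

(0.008, 0.014)

SE(b_1) = s/√Sₓₓ = 2.7727/√1922000 = 0.00199998.
df = n − 2 = 53.
t* = t_{0.05, 53} = 1.674116.
Margin = t* × SE = 1.674116 × 0.00199998 = 0.00335.
CI: 0.0109 ± 0.00335 → (0.008, 0.014).
With 90% confidence, each one-unit increase in fertilizer application rate is associated with a change of between 0.008 and 0.014 tonnes/ha in crop yield.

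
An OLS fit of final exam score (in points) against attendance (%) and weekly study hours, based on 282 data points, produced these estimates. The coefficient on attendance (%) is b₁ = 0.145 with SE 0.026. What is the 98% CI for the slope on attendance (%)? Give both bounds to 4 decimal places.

(0.0842, 0.2058)

df = n − k − 1 = 282 − 2 − 1 = 279.
t* = t_{0.01, 279} = 2.339788.
Margin = t* × SE = 2.339788 × 0.026 = 0.060834.
CI: 0.145 ± 0.060834 → (0.0842, 0.2058).
With 98% confidence, each one-unit increase in attendance (%) is associated with a change of between 0.0842 and 0.2058 points in final exam score, holding the other predictors fixed.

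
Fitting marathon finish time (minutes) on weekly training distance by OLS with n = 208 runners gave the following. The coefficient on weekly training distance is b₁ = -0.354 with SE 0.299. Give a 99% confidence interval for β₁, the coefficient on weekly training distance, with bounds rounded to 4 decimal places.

df = n − 2 = 208 − 2 = 206.
t* = t_{0.005, 206} = 2.599906.
Margin = t* × SE = 2.599906 × 0.299 = 0.777372.
CI: -0.354 ± 0.777372 → (-1.1314, 0.4234).
With 99% confidence, each one-unit increase in weekly training distance is associated with a change of between -1.1314 and 0.4234 minutes in marathon finish time.

(-1.1314, 0.4234)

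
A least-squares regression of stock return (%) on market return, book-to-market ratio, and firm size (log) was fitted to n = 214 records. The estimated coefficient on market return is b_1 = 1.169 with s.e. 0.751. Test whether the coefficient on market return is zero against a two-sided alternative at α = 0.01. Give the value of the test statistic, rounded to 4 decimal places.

H₀: β₁ = 0 vs H₁: β₁ ≠ 0.
t = (b_1 − β₁⁰)/SE = 1.169 / 0.751 = 1.5566.
df = n − k − 1 = 214 − 3 − 1 = 210.
Two-sided p ≈ 0.1211, which is ≥ 0.01, so fail to reject H₀.
The data do not give significant evidence of an association between market return and stock return, after adjusting for the other predictors.

t = 1.5566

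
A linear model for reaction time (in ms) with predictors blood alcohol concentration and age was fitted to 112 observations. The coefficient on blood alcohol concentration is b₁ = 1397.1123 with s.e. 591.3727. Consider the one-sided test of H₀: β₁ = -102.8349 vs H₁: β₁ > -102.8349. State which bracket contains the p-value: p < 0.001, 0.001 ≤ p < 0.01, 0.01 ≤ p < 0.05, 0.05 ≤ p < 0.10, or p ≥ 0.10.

0.001 ≤ p < 0.01

t = (1397.1123 − (-102.8349)) / 591.3727 = 2.536.
df = n − k − 1 = 112 − 2 − 1 = 109.
One-sided p = P(T_{109} > t) ≈ 0.0063.
So 0.001 ≤ p < 0.01.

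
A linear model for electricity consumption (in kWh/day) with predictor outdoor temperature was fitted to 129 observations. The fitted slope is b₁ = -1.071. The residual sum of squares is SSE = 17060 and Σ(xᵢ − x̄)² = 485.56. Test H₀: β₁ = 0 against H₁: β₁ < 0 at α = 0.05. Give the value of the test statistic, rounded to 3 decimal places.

t = -2.036

MSE = SSE/(n − 2) = 17060/127 = 134.331.
SE(b₁) = √(MSE/Sₓₓ) = √(134.331/485.56) = 0.525976.
t = -1.071 / 0.525976 = -2.036.
df = n − 2 = 127.
One-sided p ≈ 0.0219, which is < 0.05, so reject H₀.
There is evidence that the true slope on outdoor temperature is negative.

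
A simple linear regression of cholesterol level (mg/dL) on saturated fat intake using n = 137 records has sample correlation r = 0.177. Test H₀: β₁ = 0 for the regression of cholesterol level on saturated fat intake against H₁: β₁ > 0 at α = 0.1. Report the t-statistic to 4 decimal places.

t = 2.0895

t = r·√(n − 2)/√(1 − r²) = 0.177·√135/√0.968671 = 2.0895.
df = n − 2 = 135.
One-sided p ≈ 0.0193, which is < 0.1, so reject H₀.
There is evidence of a linear association between saturated fat intake and cholesterol level.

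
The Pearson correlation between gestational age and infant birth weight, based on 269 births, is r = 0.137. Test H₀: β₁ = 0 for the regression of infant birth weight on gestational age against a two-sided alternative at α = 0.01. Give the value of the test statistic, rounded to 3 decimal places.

t = r·√(n − 2)/√(1 − r²) = 0.137·√267/√0.981231 = 2.260.
df = n − 2 = 267.
Two-sided p ≈ 0.0246, which is ≥ 0.01, so fail to reject H₀.
The data do not give significant evidence of a linear association between gestational age and infant birth weight.

t = 2.260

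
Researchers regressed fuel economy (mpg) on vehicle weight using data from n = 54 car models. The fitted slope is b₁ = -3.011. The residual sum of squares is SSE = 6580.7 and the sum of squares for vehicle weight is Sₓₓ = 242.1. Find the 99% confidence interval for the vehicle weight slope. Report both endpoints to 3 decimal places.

MSE = SSE/(n − 2) = 6580.7/52 = 126.552.
SE(b₁) = √(MSE/Sₓₓ) = √(126.552/242.1) = 0.722998.
df = n − 2 = 52.
t* = t_{0.005, 52} = 2.673734.
Margin = t* × SE = 2.673734 × 0.722998 = 1.93310.
CI: -3.011 ± 1.93310 → (-4.944, -1.078).
With 99% confidence, each one-unit increase in vehicle weight is associated with a change of between -4.944 and -1.078 mpg in fuel economy.

(-4.944, -1.078)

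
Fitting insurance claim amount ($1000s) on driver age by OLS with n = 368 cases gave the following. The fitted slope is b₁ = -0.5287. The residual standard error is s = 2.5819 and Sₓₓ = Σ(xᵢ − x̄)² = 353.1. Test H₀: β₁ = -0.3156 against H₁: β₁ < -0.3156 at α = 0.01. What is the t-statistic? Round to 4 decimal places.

t = -1.5509

SE(b₁) = s/√Sₓₓ = 2.5819/√353.1 = 0.137401.
t = (-0.5287 − (-0.3156)) / 0.137401 = -1.5509.
df = n − 2 = 366.
One-sided p ≈ 0.0609, which is ≥ 0.01, so fail to reject H₀.
The data do not give significant evidence that the true slope on driver age is below -0.3156 $1000s per unit.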